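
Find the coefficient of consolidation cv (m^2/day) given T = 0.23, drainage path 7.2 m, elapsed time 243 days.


Using cv = T * H_dr^2 / t
H_dr^2 = 7.2^2 = 51.84
cv = 0.23 * 51.84 / 243
cv = 0.04907 m^2/day


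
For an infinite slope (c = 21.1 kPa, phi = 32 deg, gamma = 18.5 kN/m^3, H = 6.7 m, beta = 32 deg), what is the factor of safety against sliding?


Result: 1.379

Derivation:
Using Fs = c / (gamma*H*sin(beta)*cos(beta)) + tan(phi)/tan(beta)
Cohesion contribution = 21.1 / (18.5*6.7*sin(32)*cos(32))
Cohesion contribution = 0.378796
Friction contribution = tan(32)/tan(32) = 1
Fs = 0.378796 + 1
Fs = 1.379


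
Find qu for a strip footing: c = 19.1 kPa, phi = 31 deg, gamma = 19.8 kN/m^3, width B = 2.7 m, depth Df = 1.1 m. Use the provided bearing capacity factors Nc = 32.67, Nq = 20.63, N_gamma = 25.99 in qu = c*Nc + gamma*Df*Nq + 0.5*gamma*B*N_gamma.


Compute qu = c*Nc + gamma*Df*Nq + 0.5*gamma*B*N_gamma
Term 1: 19.1 * 32.67 = 623.997
Term 2: 19.8 * 1.1 * 20.63 = 449.3214
Term 3: 0.5 * 19.8 * 2.7 * 25.99 = 694.7127
qu = 623.997 + 449.3214 + 694.7127
qu = 1768.03 kPa


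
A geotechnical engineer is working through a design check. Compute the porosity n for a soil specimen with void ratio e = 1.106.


Using the relation n = e / (1 + e)
n = 1.106 / (1 + 1.106)
n = 1.106 / 2.106
n = 0.5252


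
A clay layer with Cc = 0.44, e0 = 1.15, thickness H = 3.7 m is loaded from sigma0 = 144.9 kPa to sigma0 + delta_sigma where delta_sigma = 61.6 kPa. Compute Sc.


Using Sc = Cc * H / (1 + e0) * log10((sigma0 + delta_sigma) / sigma0)
Stress ratio = (144.9 + 61.6) / 144.9 = 1.42512
log10(1.42512) = 0.153852
Cc * H / (1 + e0) = 0.44 * 3.7 / (1 + 1.15) = 0.757209
Sc = 0.757209 * 0.153852
Sc = 0.1165 m


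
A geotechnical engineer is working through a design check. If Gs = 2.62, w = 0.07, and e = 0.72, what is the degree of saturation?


Result: 0.2547

Derivation:
Using S = Gs * w / e
S = 2.62 * 0.07 / 0.72
S = 0.2547


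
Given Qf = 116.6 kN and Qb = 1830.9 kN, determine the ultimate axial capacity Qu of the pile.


Result: 1947.5 kN

Derivation:
Using Qu = Qf + Qb
Qu = 116.6 + 1830.9
Qu = 1947.5 kN


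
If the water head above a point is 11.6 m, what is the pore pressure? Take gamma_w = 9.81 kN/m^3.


Using u = gamma_w * h_w
u = 9.81 * 11.6
u = 113.8 kPa


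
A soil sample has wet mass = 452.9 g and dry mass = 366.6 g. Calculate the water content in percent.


Result: 23.54 %

Derivation:
Using w = (m_wet - m_dry) / m_dry * 100
m_wet - m_dry = 452.9 - 366.6 = 86.3 g
w = 86.3 / 366.6 * 100
w = 23.54 %


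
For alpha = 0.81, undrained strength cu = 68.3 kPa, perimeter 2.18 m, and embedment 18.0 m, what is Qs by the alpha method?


Using Qs = alpha * cu * perimeter * L
Qs = 0.81 * 68.3 * 2.18 * 18.0
Qs = 2170.87 kN


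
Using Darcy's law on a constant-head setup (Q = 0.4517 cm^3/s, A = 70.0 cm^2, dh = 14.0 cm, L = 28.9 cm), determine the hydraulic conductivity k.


Result: 0.013321 cm/s

Derivation:
Compute hydraulic gradient:
i = dh / L = 14.0 / 28.9 = 0.484429
Then apply Darcy's law:
k = Q / (A * i)
k = 0.4517 / (70.0 * 0.484429)
k = 0.4517 / 33.91
k = 0.013321 cm/s


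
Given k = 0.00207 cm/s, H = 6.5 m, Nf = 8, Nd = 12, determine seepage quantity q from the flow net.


Result: 8.97e-05 m^3/s per m

Derivation:
Convert k to m/s for unit consistency with H:
k = 0.00207 cm/s = 0.00207 / 100 m/s = 2.07e-05 m/s
Using q = k * H * Nf / Nd
Nf / Nd = 8 / 12 = 0.6667
q = 2.07e-05 * 6.5 * 0.6667
q = 8.97e-05 m^3/s per m


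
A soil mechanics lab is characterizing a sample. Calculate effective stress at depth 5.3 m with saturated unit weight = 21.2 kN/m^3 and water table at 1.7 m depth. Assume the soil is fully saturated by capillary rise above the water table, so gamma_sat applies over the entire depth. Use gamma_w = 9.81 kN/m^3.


Result: 77.04 kPa

Derivation:
Total stress = gamma_sat * depth
sigma = 21.2 * 5.3 = 112.36 kPa
Pore water pressure u = gamma_w * (depth - d_wt)
u = 9.81 * (5.3 - 1.7) = 35.316 kPa
Effective stress = sigma - u
sigma' = 112.36 - 35.316 = 77.04 kPa


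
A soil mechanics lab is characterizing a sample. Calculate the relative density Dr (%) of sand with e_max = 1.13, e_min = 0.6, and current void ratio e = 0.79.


Using Dr = (e_max - e) / (e_max - e_min) * 100
e_max - e = 1.13 - 0.79 = 0.34
e_max - e_min = 1.13 - 0.6 = 0.53
Dr = 0.34 / 0.53 * 100
Dr = 64.15 %


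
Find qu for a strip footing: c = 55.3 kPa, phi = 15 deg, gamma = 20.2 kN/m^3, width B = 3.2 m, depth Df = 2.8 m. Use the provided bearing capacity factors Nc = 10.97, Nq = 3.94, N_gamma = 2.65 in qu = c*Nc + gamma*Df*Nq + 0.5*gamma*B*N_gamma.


Result: 915.14 kPa

Derivation:
Compute qu = c*Nc + gamma*Df*Nq + 0.5*gamma*B*N_gamma
Term 1: 55.3 * 10.97 = 606.641
Term 2: 20.2 * 2.8 * 3.94 = 222.8464
Term 3: 0.5 * 20.2 * 3.2 * 2.65 = 85.648
qu = 606.641 + 222.8464 + 85.648
qu = 915.14 kPa


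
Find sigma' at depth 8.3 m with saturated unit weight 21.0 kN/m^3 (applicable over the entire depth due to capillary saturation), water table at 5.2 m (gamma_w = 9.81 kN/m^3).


Total stress = gamma_sat * depth
sigma = 21.0 * 8.3 = 174.3 kPa
Pore water pressure u = gamma_w * (depth - d_wt)
u = 9.81 * (8.3 - 5.2) = 30.411 kPa
Effective stress = sigma - u
sigma' = 174.3 - 30.411 = 143.89 kPa


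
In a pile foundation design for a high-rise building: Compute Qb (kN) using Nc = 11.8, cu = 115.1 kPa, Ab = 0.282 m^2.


Using Qb = Nc * cu * Ab
Qb = 11.8 * 115.1 * 0.282
Qb = 383.01 kN


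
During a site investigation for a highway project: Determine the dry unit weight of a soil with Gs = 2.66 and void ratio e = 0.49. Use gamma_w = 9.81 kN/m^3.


Result: 17.513 kN/m^3

Derivation:
Using gamma_d = Gs * gamma_w / (1 + e)
gamma_d = 2.66 * 9.81 / (1 + 0.49)
gamma_d = 2.66 * 9.81 / 1.49
gamma_d = 17.513 kN/m^3


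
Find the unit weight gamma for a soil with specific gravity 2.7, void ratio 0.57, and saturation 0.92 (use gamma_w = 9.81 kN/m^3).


Result: 20.147 kN/m^3

Derivation:
Using gamma = gamma_w * (Gs + S*e) / (1 + e)
Numerator: Gs + S*e = 2.7 + 0.92*0.57 = 3.2244
Denominator: 1 + e = 1 + 0.57 = 1.57
gamma = 9.81 * 3.2244 / 1.57
gamma = 20.147 kN/m^3


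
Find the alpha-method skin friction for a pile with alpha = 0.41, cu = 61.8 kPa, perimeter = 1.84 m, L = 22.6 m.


Using Qs = alpha * cu * perimeter * L
Qs = 0.41 * 61.8 * 1.84 * 22.6
Qs = 1053.66 kN


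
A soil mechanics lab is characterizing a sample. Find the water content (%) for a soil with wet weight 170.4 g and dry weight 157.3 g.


Using w = (m_wet - m_dry) / m_dry * 100
m_wet - m_dry = 170.4 - 157.3 = 13.1 g
w = 13.1 / 157.3 * 100
w = 8.33 %


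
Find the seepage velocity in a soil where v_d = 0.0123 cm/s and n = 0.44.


Using v_s = v_d / n
v_s = 0.0123 / 0.44
v_s = 0.02795 cm/s


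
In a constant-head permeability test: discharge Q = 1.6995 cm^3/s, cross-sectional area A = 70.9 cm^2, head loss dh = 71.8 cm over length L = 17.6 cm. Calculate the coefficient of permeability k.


Compute hydraulic gradient:
i = dh / L = 71.8 / 17.6 = 4.07955
Then apply Darcy's law:
k = Q / (A * i)
k = 1.6995 / (70.9 * 4.07955)
k = 1.6995 / 289.24
k = 0.005876 cm/s


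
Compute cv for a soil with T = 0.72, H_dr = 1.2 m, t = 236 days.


Using cv = T * H_dr^2 / t
H_dr^2 = 1.2^2 = 1.44
cv = 0.72 * 1.44 / 236
cv = 0.00439 m^2/day


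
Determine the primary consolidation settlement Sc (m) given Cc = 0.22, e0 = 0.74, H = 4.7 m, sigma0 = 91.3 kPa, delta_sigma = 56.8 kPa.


Using Sc = Cc * H / (1 + e0) * log10((sigma0 + delta_sigma) / sigma0)
Stress ratio = (91.3 + 56.8) / 91.3 = 1.62212
log10(1.62212) = 0.210084
Cc * H / (1 + e0) = 0.22 * 4.7 / (1 + 0.74) = 0.594253
Sc = 0.594253 * 0.210084
Sc = 0.1248 m


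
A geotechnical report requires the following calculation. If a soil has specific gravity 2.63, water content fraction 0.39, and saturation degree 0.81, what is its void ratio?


Using the relation e = Gs * w / S
e = 2.63 * 0.39 / 0.81
e = 1.2663


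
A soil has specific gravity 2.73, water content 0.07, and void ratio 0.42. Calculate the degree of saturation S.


Using S = Gs * w / e
S = 2.73 * 0.07 / 0.42
S = 0.455


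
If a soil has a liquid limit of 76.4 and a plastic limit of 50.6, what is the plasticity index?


Using PI = LL - PL
PI = 76.4 - 50.6
PI = 25.8


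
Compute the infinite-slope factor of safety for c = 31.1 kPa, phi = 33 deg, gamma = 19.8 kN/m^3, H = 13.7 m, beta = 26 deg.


Result: 1.622

Derivation:
Using Fs = c / (gamma*H*sin(beta)*cos(beta)) + tan(phi)/tan(beta)
Cohesion contribution = 31.1 / (19.8*13.7*sin(26)*cos(26))
Cohesion contribution = 0.290986
Friction contribution = tan(33)/tan(26) = 1.33148
Fs = 0.290986 + 1.33148
Fs = 1.622


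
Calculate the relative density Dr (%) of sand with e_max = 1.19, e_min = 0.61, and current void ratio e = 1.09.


Result: 17.24 %

Derivation:
Using Dr = (e_max - e) / (e_max - e_min) * 100
e_max - e = 1.19 - 1.09 = 0.1
e_max - e_min = 1.19 - 0.61 = 0.58
Dr = 0.1 / 0.58 * 100
Dr = 17.24 %


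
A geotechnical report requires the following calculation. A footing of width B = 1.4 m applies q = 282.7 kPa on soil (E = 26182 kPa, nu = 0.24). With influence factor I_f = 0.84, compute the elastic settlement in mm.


Result: 11.966 mm

Derivation:
Using Se = q * B * (1 - nu^2) * I_f / E
1 - nu^2 = 1 - 0.24^2 = 0.9424
Se = 282.7 * 1.4 * 0.9424 * 0.84 / 26182
Se = 0.011966 m
Convert to mm: Se = 0.011966 * 1000 = 11.966 mm


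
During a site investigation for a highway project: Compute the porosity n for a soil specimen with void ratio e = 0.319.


Using the relation n = e / (1 + e)
n = 0.319 / (1 + 0.319)
n = 0.319 / 1.319
n = 0.2418


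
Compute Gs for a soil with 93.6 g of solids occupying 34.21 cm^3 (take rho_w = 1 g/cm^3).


Result: 2.736

Derivation:
Using Gs = m_s / (V_s * rho_w)
Since rho_w = 1 g/cm^3:
Gs = 93.6 / 34.21
Gs = 2.736


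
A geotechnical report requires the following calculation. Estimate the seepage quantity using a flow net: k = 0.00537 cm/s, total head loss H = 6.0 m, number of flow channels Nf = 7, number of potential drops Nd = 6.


Result: 0.0003759 m^3/s per m

Derivation:
Convert k to m/s for unit consistency with H:
k = 0.00537 cm/s = 0.00537 / 100 m/s = 5.37e-05 m/s
Using q = k * H * Nf / Nd
Nf / Nd = 7 / 6 = 1.1667
q = 5.37e-05 * 6.0 * 1.1667
q = 0.0003759 m^3/s per m


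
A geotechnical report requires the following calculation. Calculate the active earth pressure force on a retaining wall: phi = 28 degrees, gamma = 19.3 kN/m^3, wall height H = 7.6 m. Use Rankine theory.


Compute active earth pressure coefficient:
Ka = tan^2(45 - phi/2) = tan^2(31.0) = 0.361033
Compute active force:
Pa = 0.5 * Ka * gamma * H^2
Pa = 0.5 * 0.361033 * 19.3 * 7.6^2
Pa = 201.23 kN/m


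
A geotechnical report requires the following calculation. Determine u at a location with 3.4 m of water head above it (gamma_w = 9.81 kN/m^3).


Result: 33.35 kPa

Derivation:
Using u = gamma_w * h_w
u = 9.81 * 3.4
u = 33.35 kPa


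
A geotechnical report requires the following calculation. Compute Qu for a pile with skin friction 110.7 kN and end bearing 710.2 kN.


Using Qu = Qf + Qb
Qu = 110.7 + 710.2
Qu = 820.9 kN


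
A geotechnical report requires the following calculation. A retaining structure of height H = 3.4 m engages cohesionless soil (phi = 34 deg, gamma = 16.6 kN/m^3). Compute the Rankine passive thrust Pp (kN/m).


Compute passive earth pressure coefficient:
Kp = tan^2(45 + phi/2) = tan^2(62.0) = 3.537132
Compute passive force:
Pp = 0.5 * Kp * gamma * H^2
Pp = 0.5 * 3.537132 * 16.6 * 3.4^2
Pp = 339.38 kN/m


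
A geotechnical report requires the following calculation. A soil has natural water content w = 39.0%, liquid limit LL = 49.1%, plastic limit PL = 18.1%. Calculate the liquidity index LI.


First compute the plasticity index:
PI = LL - PL = 49.1 - 18.1 = 31.0
Then compute the liquidity index:
LI = (w - PL) / PI
LI = (39.0 - 18.1) / 31.0
LI = 0.674


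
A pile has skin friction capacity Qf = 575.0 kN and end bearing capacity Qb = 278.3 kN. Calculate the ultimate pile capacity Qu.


Result: 853.3 kN

Derivation:
Using Qu = Qf + Qb
Qu = 575.0 + 278.3
Qu = 853.3 kN


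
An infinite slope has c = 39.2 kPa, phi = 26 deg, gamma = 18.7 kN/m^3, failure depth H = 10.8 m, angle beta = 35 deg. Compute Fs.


Result: 1.11

Derivation:
Using Fs = c / (gamma*H*sin(beta)*cos(beta)) + tan(phi)/tan(beta)
Cohesion contribution = 39.2 / (18.7*10.8*sin(35)*cos(35))
Cohesion contribution = 0.413109
Friction contribution = tan(26)/tan(35) = 0.696554
Fs = 0.413109 + 0.696554
Fs = 1.11


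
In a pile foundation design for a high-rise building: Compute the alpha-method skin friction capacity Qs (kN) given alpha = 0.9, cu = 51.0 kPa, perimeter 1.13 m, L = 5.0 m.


Using Qs = alpha * cu * perimeter * L
Qs = 0.9 * 51.0 * 1.13 * 5.0
Qs = 259.33 kN


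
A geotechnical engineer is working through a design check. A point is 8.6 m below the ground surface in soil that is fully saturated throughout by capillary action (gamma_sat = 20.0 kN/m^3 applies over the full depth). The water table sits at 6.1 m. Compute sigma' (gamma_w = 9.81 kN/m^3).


Total stress = gamma_sat * depth
sigma = 20.0 * 8.6 = 172.0 kPa
Pore water pressure u = gamma_w * (depth - d_wt)
u = 9.81 * (8.6 - 6.1) = 24.525 kPa
Effective stress = sigma - u
sigma' = 172.0 - 24.525 = 147.48 kPa


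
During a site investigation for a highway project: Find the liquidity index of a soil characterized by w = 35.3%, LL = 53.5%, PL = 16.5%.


First compute the plasticity index:
PI = LL - PL = 53.5 - 16.5 = 37.0
Then compute the liquidity index:
LI = (w - PL) / PI
LI = (35.3 - 16.5) / 37.0
LI = 0.508


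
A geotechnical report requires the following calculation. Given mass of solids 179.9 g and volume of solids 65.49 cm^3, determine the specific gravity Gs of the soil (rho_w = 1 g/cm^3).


Result: 2.747

Derivation:
Using Gs = m_s / (V_s * rho_w)
Since rho_w = 1 g/cm^3:
Gs = 179.9 / 65.49
Gs = 2.747


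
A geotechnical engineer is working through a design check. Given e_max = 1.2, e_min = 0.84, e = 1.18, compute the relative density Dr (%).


Using Dr = (e_max - e) / (e_max - e_min) * 100
e_max - e = 1.2 - 1.18 = 0.02
e_max - e_min = 1.2 - 0.84 = 0.36
Dr = 0.02 / 0.36 * 100
Dr = 5.56 %


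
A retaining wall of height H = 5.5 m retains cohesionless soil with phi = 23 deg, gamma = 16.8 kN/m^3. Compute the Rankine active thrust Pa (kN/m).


Compute active earth pressure coefficient:
Ka = tan^2(45 - phi/2) = tan^2(33.5) = 0.438092
Compute active force:
Pa = 0.5 * Ka * gamma * H^2
Pa = 0.5 * 0.438092 * 16.8 * 5.5^2
Pa = 111.32 kN/m


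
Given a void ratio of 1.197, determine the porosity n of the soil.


Using the relation n = e / (1 + e)
n = 1.197 / (1 + 1.197)
n = 1.197 / 2.197
n = 0.5448


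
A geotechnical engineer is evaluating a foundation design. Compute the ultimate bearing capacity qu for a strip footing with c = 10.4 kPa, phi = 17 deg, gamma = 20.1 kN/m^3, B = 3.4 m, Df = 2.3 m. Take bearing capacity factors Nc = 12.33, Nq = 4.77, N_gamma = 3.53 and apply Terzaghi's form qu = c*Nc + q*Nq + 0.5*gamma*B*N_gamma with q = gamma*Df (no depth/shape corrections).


Result: 469.37 kPa

Derivation:
Compute qu = c*Nc + gamma*Df*Nq + 0.5*gamma*B*N_gamma
Term 1: 10.4 * 12.33 = 128.232
Term 2: 20.1 * 2.3 * 4.77 = 220.5171
Term 3: 0.5 * 20.1 * 3.4 * 3.53 = 120.6201
qu = 128.232 + 220.5171 + 120.6201
qu = 469.37 kPa


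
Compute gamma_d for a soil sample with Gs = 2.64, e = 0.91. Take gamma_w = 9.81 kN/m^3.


Using gamma_d = Gs * gamma_w / (1 + e)
gamma_d = 2.64 * 9.81 / (1 + 0.91)
gamma_d = 2.64 * 9.81 / 1.91
gamma_d = 13.559 kN/m^3


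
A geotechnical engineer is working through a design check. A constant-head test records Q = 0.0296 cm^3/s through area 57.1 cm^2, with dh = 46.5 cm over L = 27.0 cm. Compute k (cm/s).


Compute hydraulic gradient:
i = dh / L = 46.5 / 27.0 = 1.72222
Then apply Darcy's law:
k = Q / (A * i)
k = 0.0296 / (57.1 * 1.72222)
k = 0.0296 / 98.3389
k = 0.000301 cm/s


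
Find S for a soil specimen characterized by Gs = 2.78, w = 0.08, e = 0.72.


Using S = Gs * w / e
S = 2.78 * 0.08 / 0.72
S = 0.3089


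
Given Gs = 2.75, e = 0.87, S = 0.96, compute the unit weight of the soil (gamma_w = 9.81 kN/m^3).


Using gamma = gamma_w * (Gs + S*e) / (1 + e)
Numerator: Gs + S*e = 2.75 + 0.96*0.87 = 3.5852
Denominator: 1 + e = 1 + 0.87 = 1.87
gamma = 9.81 * 3.5852 / 1.87
gamma = 18.808 kN/m^3


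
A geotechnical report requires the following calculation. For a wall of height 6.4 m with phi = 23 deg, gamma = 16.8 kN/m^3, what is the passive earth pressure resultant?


Result: 785.37 kN/m

Derivation:
Compute passive earth pressure coefficient:
Kp = tan^2(45 + phi/2) = tan^2(56.5) = 2.282623
Compute passive force:
Pp = 0.5 * Kp * gamma * H^2
Pp = 0.5 * 2.282623 * 16.8 * 6.4^2
Pp = 785.37 kN/m


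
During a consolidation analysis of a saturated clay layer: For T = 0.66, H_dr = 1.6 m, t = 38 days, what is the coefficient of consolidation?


Using cv = T * H_dr^2 / t
H_dr^2 = 1.6^2 = 2.56
cv = 0.66 * 2.56 / 38
cv = 0.04446 m^2/day


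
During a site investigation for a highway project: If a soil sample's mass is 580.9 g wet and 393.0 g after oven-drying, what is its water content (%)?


Using w = (m_wet - m_dry) / m_dry * 100
m_wet - m_dry = 580.9 - 393.0 = 187.9 g
w = 187.9 / 393.0 * 100
w = 47.81 %


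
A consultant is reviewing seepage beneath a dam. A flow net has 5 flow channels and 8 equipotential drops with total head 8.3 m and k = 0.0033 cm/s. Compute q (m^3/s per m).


Result: 0.0001712 m^3/s per m

Derivation:
Convert k to m/s for unit consistency with H:
k = 0.0033 cm/s = 0.0033 / 100 m/s = 3.3e-05 m/s
Using q = k * H * Nf / Nd
Nf / Nd = 5 / 8 = 0.625
q = 3.3e-05 * 8.3 * 0.625
q = 0.0001712 m^3/s per m


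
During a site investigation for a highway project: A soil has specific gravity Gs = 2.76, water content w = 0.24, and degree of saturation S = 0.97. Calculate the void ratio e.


Using the relation e = Gs * w / S
e = 2.76 * 0.24 / 0.97
e = 0.6829


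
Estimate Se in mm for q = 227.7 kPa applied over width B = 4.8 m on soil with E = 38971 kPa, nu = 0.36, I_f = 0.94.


Using Se = q * B * (1 - nu^2) * I_f / E
1 - nu^2 = 1 - 0.36^2 = 0.8704
Se = 227.7 * 4.8 * 0.8704 * 0.94 / 38971
Se = 0.022946 m
Convert to mm: Se = 0.022946 * 1000 = 22.946 mm


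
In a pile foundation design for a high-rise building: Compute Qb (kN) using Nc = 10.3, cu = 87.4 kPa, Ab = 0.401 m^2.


Using Qb = Nc * cu * Ab
Qb = 10.3 * 87.4 * 0.401
Qb = 360.99 kN


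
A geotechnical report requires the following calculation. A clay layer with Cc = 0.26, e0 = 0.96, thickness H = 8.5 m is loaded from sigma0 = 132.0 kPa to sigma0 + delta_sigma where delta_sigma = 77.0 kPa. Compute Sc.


Using Sc = Cc * H / (1 + e0) * log10((sigma0 + delta_sigma) / sigma0)
Stress ratio = (132.0 + 77.0) / 132.0 = 1.58333
log10(1.58333) = 0.199572
Cc * H / (1 + e0) = 0.26 * 8.5 / (1 + 0.96) = 1.12755
Sc = 1.12755 * 0.199572
Sc = 0.225 m


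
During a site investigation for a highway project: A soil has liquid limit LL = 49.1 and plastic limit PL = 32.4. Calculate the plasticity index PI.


Using PI = LL - PL
PI = 49.1 - 32.4
PI = 16.7


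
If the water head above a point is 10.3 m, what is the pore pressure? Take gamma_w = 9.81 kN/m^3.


Using u = gamma_w * h_w
u = 9.81 * 10.3
u = 101.04 kPa


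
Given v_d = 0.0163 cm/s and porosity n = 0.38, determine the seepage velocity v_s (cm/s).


Using v_s = v_d / n
v_s = 0.0163 / 0.38
v_s = 0.04289 cm/s


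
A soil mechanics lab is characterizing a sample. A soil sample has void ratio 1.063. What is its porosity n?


Result: 0.5153

Derivation:
Using the relation n = e / (1 + e)
n = 1.063 / (1 + 1.063)
n = 1.063 / 2.063
n = 0.5153


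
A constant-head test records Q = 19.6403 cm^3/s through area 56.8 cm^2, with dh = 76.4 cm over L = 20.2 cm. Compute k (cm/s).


Compute hydraulic gradient:
i = dh / L = 76.4 / 20.2 = 3.78218
Then apply Darcy's law:
k = Q / (A * i)
k = 19.6403 / (56.8 * 3.78218)
k = 19.6403 / 214.828
k = 0.091423 cm/s


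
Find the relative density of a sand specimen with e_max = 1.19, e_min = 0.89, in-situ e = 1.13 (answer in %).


Using Dr = (e_max - e) / (e_max - e_min) * 100
e_max - e = 1.19 - 1.13 = 0.06
e_max - e_min = 1.19 - 0.89 = 0.3
Dr = 0.06 / 0.3 * 100
Dr = 20.0 %


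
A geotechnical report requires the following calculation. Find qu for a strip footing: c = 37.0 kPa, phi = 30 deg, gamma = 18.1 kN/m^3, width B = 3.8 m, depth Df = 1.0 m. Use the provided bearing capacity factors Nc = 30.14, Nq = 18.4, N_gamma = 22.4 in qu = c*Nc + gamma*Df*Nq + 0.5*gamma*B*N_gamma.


Result: 2218.56 kPa

Derivation:
Compute qu = c*Nc + gamma*Df*Nq + 0.5*gamma*B*N_gamma
Term 1: 37.0 * 30.14 = 1115.18
Term 2: 18.1 * 1.0 * 18.4 = 333.04
Term 3: 0.5 * 18.1 * 3.8 * 22.4 = 770.336
qu = 1115.18 + 333.04 + 770.336
qu = 2218.56 kPa


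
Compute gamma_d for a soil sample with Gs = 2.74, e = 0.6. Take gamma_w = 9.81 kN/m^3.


Using gamma_d = Gs * gamma_w / (1 + e)
gamma_d = 2.74 * 9.81 / (1 + 0.6)
gamma_d = 2.74 * 9.81 / 1.6
gamma_d = 16.8 kN/m^3


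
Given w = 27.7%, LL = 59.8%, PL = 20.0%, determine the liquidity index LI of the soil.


First compute the plasticity index:
PI = LL - PL = 59.8 - 20.0 = 39.8
Then compute the liquidity index:
LI = (w - PL) / PI
LI = (27.7 - 20.0) / 39.8
LI = 0.193


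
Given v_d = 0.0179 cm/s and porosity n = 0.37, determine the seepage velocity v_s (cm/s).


Using v_s = v_d / n
v_s = 0.0179 / 0.37
v_s = 0.04838 cm/s


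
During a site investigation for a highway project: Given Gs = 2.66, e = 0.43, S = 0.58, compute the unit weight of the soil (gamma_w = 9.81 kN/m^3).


Result: 19.959 kN/m^3

Derivation:
Using gamma = gamma_w * (Gs + S*e) / (1 + e)
Numerator: Gs + S*e = 2.66 + 0.58*0.43 = 2.9094
Denominator: 1 + e = 1 + 0.43 = 1.43
gamma = 9.81 * 2.9094 / 1.43
gamma = 19.959 kN/m^3


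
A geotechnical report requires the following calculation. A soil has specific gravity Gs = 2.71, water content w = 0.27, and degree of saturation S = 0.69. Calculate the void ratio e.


Result: 1.0604

Derivation:
Using the relation e = Gs * w / S
e = 2.71 * 0.27 / 0.69
e = 1.0604


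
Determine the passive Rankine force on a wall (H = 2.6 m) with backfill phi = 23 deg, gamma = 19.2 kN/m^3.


Compute passive earth pressure coefficient:
Kp = tan^2(45 + phi/2) = tan^2(56.5) = 2.282623
Compute passive force:
Pp = 0.5 * Kp * gamma * H^2
Pp = 0.5 * 2.282623 * 19.2 * 2.6^2
Pp = 148.13 kN/m


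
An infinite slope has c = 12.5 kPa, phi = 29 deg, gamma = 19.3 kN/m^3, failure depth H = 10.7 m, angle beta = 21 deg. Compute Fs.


Result: 1.625

Derivation:
Using Fs = c / (gamma*H*sin(beta)*cos(beta)) + tan(phi)/tan(beta)
Cohesion contribution = 12.5 / (19.3*10.7*sin(21)*cos(21))
Cohesion contribution = 0.180921
Friction contribution = tan(29)/tan(21) = 1.44402
Fs = 0.180921 + 1.44402
Fs = 1.625


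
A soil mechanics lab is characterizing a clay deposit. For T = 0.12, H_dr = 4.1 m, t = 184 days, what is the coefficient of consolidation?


Result: 0.01096 m^2/day

Derivation:
Using cv = T * H_dr^2 / t
H_dr^2 = 4.1^2 = 16.81
cv = 0.12 * 16.81 / 184
cv = 0.01096 m^2/day


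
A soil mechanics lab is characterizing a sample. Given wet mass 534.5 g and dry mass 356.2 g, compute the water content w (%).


Result: 50.06 %

Derivation:
Using w = (m_wet - m_dry) / m_dry * 100
m_wet - m_dry = 534.5 - 356.2 = 178.3 g
w = 178.3 / 356.2 * 100
w = 50.06 %


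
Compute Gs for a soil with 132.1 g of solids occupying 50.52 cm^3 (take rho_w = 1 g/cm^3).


Using Gs = m_s / (V_s * rho_w)
Since rho_w = 1 g/cm^3:
Gs = 132.1 / 50.52
Gs = 2.615


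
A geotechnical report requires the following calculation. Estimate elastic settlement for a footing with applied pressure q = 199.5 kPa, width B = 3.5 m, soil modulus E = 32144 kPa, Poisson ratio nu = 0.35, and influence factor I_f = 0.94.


Using Se = q * B * (1 - nu^2) * I_f / E
1 - nu^2 = 1 - 0.35^2 = 0.8775
Se = 199.5 * 3.5 * 0.8775 * 0.94 / 32144
Se = 0.017918 m
Convert to mm: Se = 0.017918 * 1000 = 17.918 mm


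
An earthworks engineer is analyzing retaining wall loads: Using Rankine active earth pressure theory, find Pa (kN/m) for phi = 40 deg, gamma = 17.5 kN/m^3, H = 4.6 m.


Result: 40.26 kN/m

Derivation:
Compute active earth pressure coefficient:
Ka = tan^2(45 - phi/2) = tan^2(25.0) = 0.217443
Compute active force:
Pa = 0.5 * Ka * gamma * H^2
Pa = 0.5 * 0.217443 * 17.5 * 4.6^2
Pa = 40.26 kN/m


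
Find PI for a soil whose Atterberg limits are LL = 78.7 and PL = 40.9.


Using PI = LL - PL
PI = 78.7 - 40.9
PI = 37.8


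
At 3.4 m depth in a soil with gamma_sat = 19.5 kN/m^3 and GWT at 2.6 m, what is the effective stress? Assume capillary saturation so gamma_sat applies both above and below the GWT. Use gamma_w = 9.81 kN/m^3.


Total stress = gamma_sat * depth
sigma = 19.5 * 3.4 = 66.3 kPa
Pore water pressure u = gamma_w * (depth - d_wt)
u = 9.81 * (3.4 - 2.6) = 7.848 kPa
Effective stress = sigma - u
sigma' = 66.3 - 7.848 = 58.45 kPa


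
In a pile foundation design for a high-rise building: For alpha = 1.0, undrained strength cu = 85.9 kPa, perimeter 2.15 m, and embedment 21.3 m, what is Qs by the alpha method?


Result: 3933.79 kN

Derivation:
Using Qs = alpha * cu * perimeter * L
Qs = 1.0 * 85.9 * 2.15 * 21.3
Qs = 3933.79 kN


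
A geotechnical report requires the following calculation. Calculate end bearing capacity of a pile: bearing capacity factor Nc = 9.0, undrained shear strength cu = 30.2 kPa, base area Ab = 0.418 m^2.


Result: 113.61 kN

Derivation:
Using Qb = Nc * cu * Ab
Qb = 9.0 * 30.2 * 0.418
Qb = 113.61 kN


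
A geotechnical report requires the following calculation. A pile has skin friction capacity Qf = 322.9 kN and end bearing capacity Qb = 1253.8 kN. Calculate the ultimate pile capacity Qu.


Result: 1576.7 kN

Derivation:
Using Qu = Qf + Qb
Qu = 322.9 + 1253.8
Qu = 1576.7 kN


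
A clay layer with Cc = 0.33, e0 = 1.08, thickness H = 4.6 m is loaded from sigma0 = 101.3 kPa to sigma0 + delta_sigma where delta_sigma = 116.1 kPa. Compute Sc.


Using Sc = Cc * H / (1 + e0) * log10((sigma0 + delta_sigma) / sigma0)
Stress ratio = (101.3 + 116.1) / 101.3 = 2.1461
log10(2.1461) = 0.33165
Cc * H / (1 + e0) = 0.33 * 4.6 / (1 + 1.08) = 0.729808
Sc = 0.729808 * 0.33165
Sc = 0.242 m


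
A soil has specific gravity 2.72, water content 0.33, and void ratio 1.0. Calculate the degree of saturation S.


Using S = Gs * w / e
S = 2.72 * 0.33 / 1.0
S = 0.8976


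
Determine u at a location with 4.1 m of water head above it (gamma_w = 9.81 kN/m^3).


Result: 40.22 kPa

Derivation:
Using u = gamma_w * h_w
u = 9.81 * 4.1
u = 40.22 kPa


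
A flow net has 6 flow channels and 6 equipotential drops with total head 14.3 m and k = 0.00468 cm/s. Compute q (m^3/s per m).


Convert k to m/s for unit consistency with H:
k = 0.00468 cm/s = 0.00468 / 100 m/s = 4.68e-05 m/s
Using q = k * H * Nf / Nd
Nf / Nd = 6 / 6 = 1.0
q = 4.68e-05 * 14.3 * 1.0
q = 0.0006692 m^3/s per m


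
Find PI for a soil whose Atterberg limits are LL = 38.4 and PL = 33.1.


Using PI = LL - PL
PI = 38.4 - 33.1
PI = 5.3


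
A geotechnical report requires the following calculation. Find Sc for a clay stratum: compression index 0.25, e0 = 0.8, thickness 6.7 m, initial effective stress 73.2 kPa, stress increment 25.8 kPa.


Using Sc = Cc * H / (1 + e0) * log10((sigma0 + delta_sigma) / sigma0)
Stress ratio = (73.2 + 25.8) / 73.2 = 1.35246
log10(1.35246) = 0.131124
Cc * H / (1 + e0) = 0.25 * 6.7 / (1 + 0.8) = 0.930556
Sc = 0.930556 * 0.131124
Sc = 0.122 m


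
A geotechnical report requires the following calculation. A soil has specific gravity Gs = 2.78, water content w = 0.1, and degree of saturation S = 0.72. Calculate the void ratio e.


Using the relation e = Gs * w / S
e = 2.78 * 0.1 / 0.72
e = 0.3861


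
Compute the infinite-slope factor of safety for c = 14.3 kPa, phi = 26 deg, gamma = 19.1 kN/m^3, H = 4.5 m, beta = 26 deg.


Using Fs = c / (gamma*H*sin(beta)*cos(beta)) + tan(phi)/tan(beta)
Cohesion contribution = 14.3 / (19.1*4.5*sin(26)*cos(26))
Cohesion contribution = 0.422268
Friction contribution = tan(26)/tan(26) = 1
Fs = 0.422268 + 1
Fs = 1.422


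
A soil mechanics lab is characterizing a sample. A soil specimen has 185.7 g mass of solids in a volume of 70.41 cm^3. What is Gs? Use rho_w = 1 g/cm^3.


Using Gs = m_s / (V_s * rho_w)
Since rho_w = 1 g/cm^3:
Gs = 185.7 / 70.41
Gs = 2.637


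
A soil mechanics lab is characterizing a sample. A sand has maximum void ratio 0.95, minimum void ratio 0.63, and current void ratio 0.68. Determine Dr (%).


Using Dr = (e_max - e) / (e_max - e_min) * 100
e_max - e = 0.95 - 0.68 = 0.27
e_max - e_min = 0.95 - 0.63 = 0.32
Dr = 0.27 / 0.32 * 100
Dr = 84.37 %


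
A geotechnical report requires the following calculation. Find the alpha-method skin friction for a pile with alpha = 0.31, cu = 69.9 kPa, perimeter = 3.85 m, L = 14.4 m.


Result: 1201.33 kN

Derivation:
Using Qs = alpha * cu * perimeter * L
Qs = 0.31 * 69.9 * 3.85 * 14.4
Qs = 1201.33 kN


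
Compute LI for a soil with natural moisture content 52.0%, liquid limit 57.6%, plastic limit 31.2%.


First compute the plasticity index:
PI = LL - PL = 57.6 - 31.2 = 26.4
Then compute the liquidity index:
LI = (w - PL) / PI
LI = (52.0 - 31.2) / 26.4
LI = 0.788


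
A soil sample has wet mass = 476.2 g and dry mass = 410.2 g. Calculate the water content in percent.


Using w = (m_wet - m_dry) / m_dry * 100
m_wet - m_dry = 476.2 - 410.2 = 66.0 g
w = 66.0 / 410.2 * 100
w = 16.09 %


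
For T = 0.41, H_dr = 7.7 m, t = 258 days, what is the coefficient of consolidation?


Using cv = T * H_dr^2 / t
H_dr^2 = 7.7^2 = 59.29
cv = 0.41 * 59.29 / 258
cv = 0.09422 m^2/day


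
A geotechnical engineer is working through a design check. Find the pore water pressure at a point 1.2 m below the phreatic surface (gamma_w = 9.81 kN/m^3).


Using u = gamma_w * h_w
u = 9.81 * 1.2
u = 11.77 kPa


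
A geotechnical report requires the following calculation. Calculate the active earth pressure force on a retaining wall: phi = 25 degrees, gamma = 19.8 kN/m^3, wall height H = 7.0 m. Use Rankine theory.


Compute active earth pressure coefficient:
Ka = tan^2(45 - phi/2) = tan^2(32.5) = 0.405859
Compute active force:
Pa = 0.5 * Ka * gamma * H^2
Pa = 0.5 * 0.405859 * 19.8 * 7.0^2
Pa = 196.88 kN/m


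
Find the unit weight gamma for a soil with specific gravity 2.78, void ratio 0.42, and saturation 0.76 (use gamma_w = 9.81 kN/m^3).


Result: 21.411 kN/m^3

Derivation:
Using gamma = gamma_w * (Gs + S*e) / (1 + e)
Numerator: Gs + S*e = 2.78 + 0.76*0.42 = 3.0992
Denominator: 1 + e = 1 + 0.42 = 1.42
gamma = 9.81 * 3.0992 / 1.42
gamma = 21.411 kN/m^3


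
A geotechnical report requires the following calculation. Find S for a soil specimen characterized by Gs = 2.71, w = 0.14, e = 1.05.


Result: 0.3613

Derivation:
Using S = Gs * w / e
S = 2.71 * 0.14 / 1.05
S = 0.3613


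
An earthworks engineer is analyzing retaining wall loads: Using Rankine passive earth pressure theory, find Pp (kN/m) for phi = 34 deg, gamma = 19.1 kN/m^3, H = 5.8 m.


Compute passive earth pressure coefficient:
Kp = tan^2(45 + phi/2) = tan^2(62.0) = 3.537132
Compute passive force:
Pp = 0.5 * Kp * gamma * H^2
Pp = 0.5 * 3.537132 * 19.1 * 5.8^2
Pp = 1136.35 kN/m


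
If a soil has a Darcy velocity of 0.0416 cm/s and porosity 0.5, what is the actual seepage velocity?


Using v_s = v_d / n
v_s = 0.0416 / 0.5
v_s = 0.0832 cm/s


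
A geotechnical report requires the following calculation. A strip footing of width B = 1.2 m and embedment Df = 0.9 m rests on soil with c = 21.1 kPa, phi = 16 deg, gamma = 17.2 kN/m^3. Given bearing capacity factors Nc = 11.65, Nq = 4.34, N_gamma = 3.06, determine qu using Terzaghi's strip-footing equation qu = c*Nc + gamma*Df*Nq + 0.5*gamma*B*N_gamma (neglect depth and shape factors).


Result: 344.58 kPa

Derivation:
Compute qu = c*Nc + gamma*Df*Nq + 0.5*gamma*B*N_gamma
Term 1: 21.1 * 11.65 = 245.815
Term 2: 17.2 * 0.9 * 4.34 = 67.1832
Term 3: 0.5 * 17.2 * 1.2 * 3.06 = 31.5792
qu = 245.815 + 67.1832 + 31.5792
qu = 344.58 kPa


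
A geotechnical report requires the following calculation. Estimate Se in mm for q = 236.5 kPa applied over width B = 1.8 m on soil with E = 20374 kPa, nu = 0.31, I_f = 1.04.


Result: 19.642 mm

Derivation:
Using Se = q * B * (1 - nu^2) * I_f / E
1 - nu^2 = 1 - 0.31^2 = 0.9039
Se = 236.5 * 1.8 * 0.9039 * 1.04 / 20374
Se = 0.019642 m
Convert to mm: Se = 0.019642 * 1000 = 19.642 mm


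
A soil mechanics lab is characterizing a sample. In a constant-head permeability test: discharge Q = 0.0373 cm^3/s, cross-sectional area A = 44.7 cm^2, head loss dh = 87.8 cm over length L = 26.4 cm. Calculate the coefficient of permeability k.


Result: 0.000251 cm/s

Derivation:
Compute hydraulic gradient:
i = dh / L = 87.8 / 26.4 = 3.32576
Then apply Darcy's law:
k = Q / (A * i)
k = 0.0373 / (44.7 * 3.32576)
k = 0.0373 / 148.661
k = 0.000251 cm/s


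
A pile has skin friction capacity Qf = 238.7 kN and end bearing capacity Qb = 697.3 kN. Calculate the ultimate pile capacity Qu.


Using Qu = Qf + Qb
Qu = 238.7 + 697.3
Qu = 936.0 kN


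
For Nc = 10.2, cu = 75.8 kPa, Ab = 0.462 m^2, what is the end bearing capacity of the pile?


Using Qb = Nc * cu * Ab
Qb = 10.2 * 75.8 * 0.462
Qb = 357.2 kN


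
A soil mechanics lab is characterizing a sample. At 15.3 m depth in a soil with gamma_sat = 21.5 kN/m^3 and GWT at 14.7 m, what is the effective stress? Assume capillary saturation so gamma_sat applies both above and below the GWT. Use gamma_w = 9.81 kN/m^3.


Total stress = gamma_sat * depth
sigma = 21.5 * 15.3 = 328.95 kPa
Pore water pressure u = gamma_w * (depth - d_wt)
u = 9.81 * (15.3 - 14.7) = 5.886 kPa
Effective stress = sigma - u
sigma' = 328.95 - 5.886 = 323.06 kPa


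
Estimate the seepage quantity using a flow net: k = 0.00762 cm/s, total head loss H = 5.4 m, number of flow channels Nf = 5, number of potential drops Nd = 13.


Convert k to m/s for unit consistency with H:
k = 0.00762 cm/s = 0.00762 / 100 m/s = 7.62e-05 m/s
Using q = k * H * Nf / Nd
Nf / Nd = 5 / 13 = 0.3846
q = 7.62e-05 * 5.4 * 0.3846
q = 0.0001583 m^3/s per m


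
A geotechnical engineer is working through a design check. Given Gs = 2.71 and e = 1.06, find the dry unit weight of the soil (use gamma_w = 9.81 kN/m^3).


Result: 12.905 kN/m^3

Derivation:
Using gamma_d = Gs * gamma_w / (1 + e)
gamma_d = 2.71 * 9.81 / (1 + 1.06)
gamma_d = 2.71 * 9.81 / 2.06
gamma_d = 12.905 kN/m^3


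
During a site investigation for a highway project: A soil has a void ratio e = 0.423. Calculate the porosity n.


Result: 0.2973

Derivation:
Using the relation n = e / (1 + e)
n = 0.423 / (1 + 0.423)
n = 0.423 / 1.423
n = 0.2973


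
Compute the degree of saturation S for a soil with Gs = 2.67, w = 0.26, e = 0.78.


Using S = Gs * w / e
S = 2.67 * 0.26 / 0.78
S = 0.89


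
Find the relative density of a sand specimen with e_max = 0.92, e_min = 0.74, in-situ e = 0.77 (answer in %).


Result: 83.33 %

Derivation:
Using Dr = (e_max - e) / (e_max - e_min) * 100
e_max - e = 0.92 - 0.77 = 0.15
e_max - e_min = 0.92 - 0.74 = 0.18
Dr = 0.15 / 0.18 * 100
Dr = 83.33 %


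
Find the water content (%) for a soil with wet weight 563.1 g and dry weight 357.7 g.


Using w = (m_wet - m_dry) / m_dry * 100
m_wet - m_dry = 563.1 - 357.7 = 205.4 g
w = 205.4 / 357.7 * 100
w = 57.42 %


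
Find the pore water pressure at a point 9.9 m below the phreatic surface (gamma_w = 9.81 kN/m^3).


Using u = gamma_w * h_w
u = 9.81 * 9.9
u = 97.12 kPa


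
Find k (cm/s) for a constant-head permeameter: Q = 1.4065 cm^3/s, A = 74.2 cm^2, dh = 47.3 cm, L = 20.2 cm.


Compute hydraulic gradient:
i = dh / L = 47.3 / 20.2 = 2.34158
Then apply Darcy's law:
k = Q / (A * i)
k = 1.4065 / (74.2 * 2.34158)
k = 1.4065 / 173.746
k = 0.008095 cm/s


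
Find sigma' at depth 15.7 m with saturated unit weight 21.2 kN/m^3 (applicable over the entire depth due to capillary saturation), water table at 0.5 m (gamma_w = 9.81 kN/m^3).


Total stress = gamma_sat * depth
sigma = 21.2 * 15.7 = 332.84 kPa
Pore water pressure u = gamma_w * (depth - d_wt)
u = 9.81 * (15.7 - 0.5) = 149.112 kPa
Effective stress = sigma - u
sigma' = 332.84 - 149.112 = 183.73 kPa


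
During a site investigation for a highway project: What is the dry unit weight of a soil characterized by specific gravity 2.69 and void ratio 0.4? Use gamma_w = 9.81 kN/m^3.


Using gamma_d = Gs * gamma_w / (1 + e)
gamma_d = 2.69 * 9.81 / (1 + 0.4)
gamma_d = 2.69 * 9.81 / 1.4
gamma_d = 18.849 kN/m^3


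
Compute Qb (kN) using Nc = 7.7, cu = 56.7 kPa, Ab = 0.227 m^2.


Using Qb = Nc * cu * Ab
Qb = 7.7 * 56.7 * 0.227
Qb = 99.11 kN


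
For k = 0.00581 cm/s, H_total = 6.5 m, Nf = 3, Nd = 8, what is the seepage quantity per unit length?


Convert k to m/s for unit consistency with H:
k = 0.00581 cm/s = 0.00581 / 100 m/s = 5.81e-05 m/s
Using q = k * H * Nf / Nd
Nf / Nd = 3 / 8 = 0.375
q = 5.81e-05 * 6.5 * 0.375
q = 0.0001416 m^3/s per m


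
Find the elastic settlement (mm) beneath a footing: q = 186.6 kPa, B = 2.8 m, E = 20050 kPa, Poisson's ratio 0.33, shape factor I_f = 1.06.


Result: 24.614 mm

Derivation:
Using Se = q * B * (1 - nu^2) * I_f / E
1 - nu^2 = 1 - 0.33^2 = 0.8911
Se = 186.6 * 2.8 * 0.8911 * 1.06 / 20050
Se = 0.024614 m
Convert to mm: Se = 0.024614 * 1000 = 24.614 mm


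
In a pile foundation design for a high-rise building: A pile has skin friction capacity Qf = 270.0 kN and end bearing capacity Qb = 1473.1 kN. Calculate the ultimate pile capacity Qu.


Using Qu = Qf + Qb
Qu = 270.0 + 1473.1
Qu = 1743.1 kN


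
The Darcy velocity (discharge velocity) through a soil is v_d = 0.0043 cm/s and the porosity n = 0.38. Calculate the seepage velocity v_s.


Using v_s = v_d / n
v_s = 0.0043 / 0.38
v_s = 0.01132 cm/s


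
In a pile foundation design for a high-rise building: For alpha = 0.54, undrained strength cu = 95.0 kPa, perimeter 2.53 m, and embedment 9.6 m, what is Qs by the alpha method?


Using Qs = alpha * cu * perimeter * L
Qs = 0.54 * 95.0 * 2.53 * 9.6
Qs = 1245.97 kN


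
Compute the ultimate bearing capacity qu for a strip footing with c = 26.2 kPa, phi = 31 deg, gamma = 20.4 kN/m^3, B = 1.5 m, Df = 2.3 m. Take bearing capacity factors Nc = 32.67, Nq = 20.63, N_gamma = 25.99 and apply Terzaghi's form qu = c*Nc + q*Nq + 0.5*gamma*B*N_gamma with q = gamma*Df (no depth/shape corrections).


Compute qu = c*Nc + gamma*Df*Nq + 0.5*gamma*B*N_gamma
Term 1: 26.2 * 32.67 = 855.954
Term 2: 20.4 * 2.3 * 20.63 = 967.9596
Term 3: 0.5 * 20.4 * 1.5 * 25.99 = 397.647
qu = 855.954 + 967.9596 + 397.647
qu = 2221.56 kPa


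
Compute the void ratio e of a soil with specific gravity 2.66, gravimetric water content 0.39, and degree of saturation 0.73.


Result: 1.4211

Derivation:
Using the relation e = Gs * w / S
e = 2.66 * 0.39 / 0.73
e = 1.4211


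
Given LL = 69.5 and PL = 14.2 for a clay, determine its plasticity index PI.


Using PI = LL - PL
PI = 69.5 - 14.2
PI = 55.3


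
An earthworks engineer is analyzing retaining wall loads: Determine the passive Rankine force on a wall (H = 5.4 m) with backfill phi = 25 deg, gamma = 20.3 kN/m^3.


Result: 729.25 kN/m

Derivation:
Compute passive earth pressure coefficient:
Kp = tan^2(45 + phi/2) = tan^2(57.5) = 2.463913
Compute passive force:
Pp = 0.5 * Kp * gamma * H^2
Pp = 0.5 * 2.463913 * 20.3 * 5.4^2
Pp = 729.25 kN/m


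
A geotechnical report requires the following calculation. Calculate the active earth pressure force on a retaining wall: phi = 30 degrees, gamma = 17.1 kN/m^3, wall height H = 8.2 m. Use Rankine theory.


Result: 191.63 kN/m

Derivation:
Compute active earth pressure coefficient:
Ka = tan^2(45 - phi/2) = tan^2(30.0) = 0.333333
Compute active force:
Pa = 0.5 * Ka * gamma * H^2
Pa = 0.5 * 0.333333 * 17.1 * 8.2^2
Pa = 191.63 kN/m
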